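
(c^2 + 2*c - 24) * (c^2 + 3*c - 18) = c^4 + 5*c^3 - 36*c^2 - 108*c + 432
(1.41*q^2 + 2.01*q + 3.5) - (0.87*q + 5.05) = 1.41*q^2 + 1.14*q - 1.55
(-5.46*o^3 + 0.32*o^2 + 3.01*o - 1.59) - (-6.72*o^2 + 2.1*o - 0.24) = -5.46*o^3 + 7.04*o^2 + 0.91*o - 1.35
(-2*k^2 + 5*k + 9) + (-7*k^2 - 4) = -9*k^2 + 5*k + 5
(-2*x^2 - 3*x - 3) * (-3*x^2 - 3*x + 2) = 6*x^4 + 15*x^3 + 14*x^2 + 3*x - 6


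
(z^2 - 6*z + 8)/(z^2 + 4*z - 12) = (z - 4)/(z + 6)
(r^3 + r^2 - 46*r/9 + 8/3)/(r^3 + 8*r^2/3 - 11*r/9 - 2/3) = (3*r - 4)/(3*r + 1)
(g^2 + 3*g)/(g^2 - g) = (g + 3)/(g - 1)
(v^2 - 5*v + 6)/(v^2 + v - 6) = (v - 3)/(v + 3)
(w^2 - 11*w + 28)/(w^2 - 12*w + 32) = (w - 7)/(w - 8)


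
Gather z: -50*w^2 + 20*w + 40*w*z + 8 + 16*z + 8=-50*w^2 + 20*w + z*(40*w + 16) + 16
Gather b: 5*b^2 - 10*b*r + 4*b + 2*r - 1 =5*b^2 + b*(4 - 10*r) + 2*r - 1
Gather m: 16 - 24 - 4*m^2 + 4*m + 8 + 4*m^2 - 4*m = 0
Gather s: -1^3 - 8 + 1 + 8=0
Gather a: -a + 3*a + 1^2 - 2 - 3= 2*a - 4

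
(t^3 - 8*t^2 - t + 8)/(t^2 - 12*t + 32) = (t^2 - 1)/(t - 4)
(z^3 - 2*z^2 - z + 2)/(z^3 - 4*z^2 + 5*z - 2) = (z + 1)/(z - 1)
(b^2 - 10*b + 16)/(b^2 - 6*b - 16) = (b - 2)/(b + 2)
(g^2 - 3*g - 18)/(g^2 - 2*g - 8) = (-g^2 + 3*g + 18)/(-g^2 + 2*g + 8)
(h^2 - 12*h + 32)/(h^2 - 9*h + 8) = (h - 4)/(h - 1)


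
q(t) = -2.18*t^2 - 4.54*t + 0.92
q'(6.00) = -30.70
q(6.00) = -104.80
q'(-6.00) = 21.62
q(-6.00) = -50.32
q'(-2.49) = 6.32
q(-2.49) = -1.29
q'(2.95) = -17.40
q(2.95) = -31.44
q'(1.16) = -9.60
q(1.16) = -7.28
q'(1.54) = -11.25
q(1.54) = -11.24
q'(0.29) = -5.80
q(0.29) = -0.58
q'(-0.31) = -3.19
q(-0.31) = 2.12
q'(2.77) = -16.62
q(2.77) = -28.38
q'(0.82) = -8.12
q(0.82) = -4.27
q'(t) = -4.36*t - 4.54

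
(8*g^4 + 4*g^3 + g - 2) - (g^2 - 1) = 8*g^4 + 4*g^3 - g^2 + g - 1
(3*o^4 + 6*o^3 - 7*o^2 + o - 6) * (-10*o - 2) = -30*o^5 - 66*o^4 + 58*o^3 + 4*o^2 + 58*o + 12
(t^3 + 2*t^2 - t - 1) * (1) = t^3 + 2*t^2 - t - 1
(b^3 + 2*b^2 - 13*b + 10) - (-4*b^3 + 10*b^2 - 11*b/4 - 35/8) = 5*b^3 - 8*b^2 - 41*b/4 + 115/8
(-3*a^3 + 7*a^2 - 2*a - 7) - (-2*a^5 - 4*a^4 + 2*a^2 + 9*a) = 2*a^5 + 4*a^4 - 3*a^3 + 5*a^2 - 11*a - 7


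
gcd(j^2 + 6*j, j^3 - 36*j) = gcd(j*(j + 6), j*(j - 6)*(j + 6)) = j^2 + 6*j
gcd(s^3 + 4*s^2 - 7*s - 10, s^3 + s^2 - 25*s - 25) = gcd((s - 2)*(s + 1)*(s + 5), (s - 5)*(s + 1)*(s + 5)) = s^2 + 6*s + 5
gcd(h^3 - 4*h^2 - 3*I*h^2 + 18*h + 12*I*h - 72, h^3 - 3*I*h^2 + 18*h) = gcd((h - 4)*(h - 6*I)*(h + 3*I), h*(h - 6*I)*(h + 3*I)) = h^2 - 3*I*h + 18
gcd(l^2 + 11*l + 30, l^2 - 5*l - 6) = 1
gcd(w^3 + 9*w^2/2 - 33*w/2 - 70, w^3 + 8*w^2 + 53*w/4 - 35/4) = w^2 + 17*w/2 + 35/2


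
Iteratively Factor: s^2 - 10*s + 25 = (s - 5)*(s - 5)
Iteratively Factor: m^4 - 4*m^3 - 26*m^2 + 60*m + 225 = (m + 3)*(m^3 - 7*m^2 - 5*m + 75) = (m + 3)^2*(m^2 - 10*m + 25) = (m - 5)*(m + 3)^2*(m - 5)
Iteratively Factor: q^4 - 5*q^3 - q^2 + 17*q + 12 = (q - 4)*(q^3 - q^2 - 5*q - 3) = (q - 4)*(q + 1)*(q^2 - 2*q - 3) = (q - 4)*(q + 1)^2*(q - 3)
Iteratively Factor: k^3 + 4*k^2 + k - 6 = (k + 2)*(k^2 + 2*k - 3) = (k - 1)*(k + 2)*(k + 3)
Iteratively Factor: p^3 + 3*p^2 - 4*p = (p + 4)*(p^2 - p) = (p - 1)*(p + 4)*(p)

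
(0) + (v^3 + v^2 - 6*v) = v^3 + v^2 - 6*v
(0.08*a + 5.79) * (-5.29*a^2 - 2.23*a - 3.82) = -0.4232*a^3 - 30.8075*a^2 - 13.2173*a - 22.1178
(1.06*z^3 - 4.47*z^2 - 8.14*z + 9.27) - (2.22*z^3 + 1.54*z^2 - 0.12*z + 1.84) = -1.16*z^3 - 6.01*z^2 - 8.02*z + 7.43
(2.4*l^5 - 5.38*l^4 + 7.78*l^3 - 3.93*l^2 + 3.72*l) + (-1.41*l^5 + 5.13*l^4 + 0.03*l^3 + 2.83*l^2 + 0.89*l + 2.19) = 0.99*l^5 - 0.25*l^4 + 7.81*l^3 - 1.1*l^2 + 4.61*l + 2.19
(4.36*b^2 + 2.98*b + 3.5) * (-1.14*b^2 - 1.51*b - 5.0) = -4.9704*b^4 - 9.9808*b^3 - 30.2898*b^2 - 20.185*b - 17.5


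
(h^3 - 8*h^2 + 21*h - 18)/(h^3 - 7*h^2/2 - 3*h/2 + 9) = 2*(h - 3)/(2*h + 3)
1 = 1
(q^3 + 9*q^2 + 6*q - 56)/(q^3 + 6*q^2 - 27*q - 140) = (q - 2)/(q - 5)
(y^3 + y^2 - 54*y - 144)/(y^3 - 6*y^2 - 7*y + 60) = (y^2 - 2*y - 48)/(y^2 - 9*y + 20)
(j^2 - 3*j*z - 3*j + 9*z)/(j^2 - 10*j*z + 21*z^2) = (3 - j)/(-j + 7*z)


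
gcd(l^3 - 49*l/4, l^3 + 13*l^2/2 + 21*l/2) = l^2 + 7*l/2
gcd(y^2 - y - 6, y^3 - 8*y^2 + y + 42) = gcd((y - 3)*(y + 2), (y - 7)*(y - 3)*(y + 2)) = y^2 - y - 6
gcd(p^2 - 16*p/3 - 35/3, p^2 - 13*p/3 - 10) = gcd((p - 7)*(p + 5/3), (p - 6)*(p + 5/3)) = p + 5/3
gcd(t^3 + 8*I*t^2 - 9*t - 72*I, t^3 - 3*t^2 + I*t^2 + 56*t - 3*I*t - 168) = t^2 + t*(-3 + 8*I) - 24*I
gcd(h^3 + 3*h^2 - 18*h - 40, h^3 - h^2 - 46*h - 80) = h^2 + 7*h + 10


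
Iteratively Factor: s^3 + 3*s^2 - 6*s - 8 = (s + 4)*(s^2 - s - 2) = (s + 1)*(s + 4)*(s - 2)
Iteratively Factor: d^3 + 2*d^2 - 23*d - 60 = (d - 5)*(d^2 + 7*d + 12) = (d - 5)*(d + 4)*(d + 3)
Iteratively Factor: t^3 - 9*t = (t + 3)*(t^2 - 3*t) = (t - 3)*(t + 3)*(t)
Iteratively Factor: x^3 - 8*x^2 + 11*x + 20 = (x - 5)*(x^2 - 3*x - 4) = (x - 5)*(x - 4)*(x + 1)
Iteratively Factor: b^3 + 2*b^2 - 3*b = (b + 3)*(b^2 - b) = (b - 1)*(b + 3)*(b)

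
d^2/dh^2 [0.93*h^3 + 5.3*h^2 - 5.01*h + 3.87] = 5.58*h + 10.6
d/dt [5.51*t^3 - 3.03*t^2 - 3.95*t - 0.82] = 16.53*t^2 - 6.06*t - 3.95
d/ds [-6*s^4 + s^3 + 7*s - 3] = -24*s^3 + 3*s^2 + 7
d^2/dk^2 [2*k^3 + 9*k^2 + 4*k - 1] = 12*k + 18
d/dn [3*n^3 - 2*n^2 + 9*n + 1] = 9*n^2 - 4*n + 9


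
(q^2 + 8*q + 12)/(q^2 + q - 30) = (q + 2)/(q - 5)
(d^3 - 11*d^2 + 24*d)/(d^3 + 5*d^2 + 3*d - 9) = d*(d^2 - 11*d + 24)/(d^3 + 5*d^2 + 3*d - 9)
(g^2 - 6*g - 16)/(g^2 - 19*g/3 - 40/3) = 3*(g + 2)/(3*g + 5)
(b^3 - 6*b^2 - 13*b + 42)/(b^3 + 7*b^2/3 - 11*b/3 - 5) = 3*(b^2 - 9*b + 14)/(3*b^2 - 2*b - 5)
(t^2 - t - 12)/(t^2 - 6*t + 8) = (t + 3)/(t - 2)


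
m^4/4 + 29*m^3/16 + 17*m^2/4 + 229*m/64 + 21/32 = (m/4 + 1/2)*(m + 1/4)*(m + 3/2)*(m + 7/2)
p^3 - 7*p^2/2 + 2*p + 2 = (p - 2)^2*(p + 1/2)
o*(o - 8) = o^2 - 8*o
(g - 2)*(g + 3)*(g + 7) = g^3 + 8*g^2 + g - 42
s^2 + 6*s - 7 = (s - 1)*(s + 7)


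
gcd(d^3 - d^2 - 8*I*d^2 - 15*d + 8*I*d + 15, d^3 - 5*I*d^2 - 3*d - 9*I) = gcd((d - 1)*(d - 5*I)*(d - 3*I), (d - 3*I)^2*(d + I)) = d - 3*I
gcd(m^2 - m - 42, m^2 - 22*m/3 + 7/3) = m - 7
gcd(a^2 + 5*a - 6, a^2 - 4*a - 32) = 1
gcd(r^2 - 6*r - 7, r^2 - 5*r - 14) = r - 7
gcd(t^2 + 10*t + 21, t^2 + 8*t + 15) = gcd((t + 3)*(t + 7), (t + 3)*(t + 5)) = t + 3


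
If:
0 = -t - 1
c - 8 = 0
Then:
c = 8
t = -1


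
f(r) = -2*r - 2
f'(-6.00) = -2.00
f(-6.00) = 10.00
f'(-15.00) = -2.00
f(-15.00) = 28.00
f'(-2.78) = -2.00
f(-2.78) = 3.56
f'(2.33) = -2.00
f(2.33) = -6.66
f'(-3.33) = -2.00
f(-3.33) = 4.66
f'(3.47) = -2.00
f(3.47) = -8.94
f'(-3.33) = -2.00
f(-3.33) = 4.66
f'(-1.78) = -2.00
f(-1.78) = 1.56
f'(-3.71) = -2.00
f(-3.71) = 5.42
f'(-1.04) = -2.00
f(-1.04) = 0.08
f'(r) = -2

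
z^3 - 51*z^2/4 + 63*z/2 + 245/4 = (z - 7)^2*(z + 5/4)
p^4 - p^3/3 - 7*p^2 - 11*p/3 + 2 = (p - 3)*(p - 1/3)*(p + 1)*(p + 2)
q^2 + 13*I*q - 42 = (q + 6*I)*(q + 7*I)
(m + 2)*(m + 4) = m^2 + 6*m + 8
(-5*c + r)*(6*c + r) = -30*c^2 + c*r + r^2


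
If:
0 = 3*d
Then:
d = 0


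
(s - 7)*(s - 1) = s^2 - 8*s + 7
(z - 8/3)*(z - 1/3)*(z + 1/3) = z^3 - 8*z^2/3 - z/9 + 8/27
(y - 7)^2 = y^2 - 14*y + 49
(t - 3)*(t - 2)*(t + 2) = t^3 - 3*t^2 - 4*t + 12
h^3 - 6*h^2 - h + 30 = (h - 5)*(h - 3)*(h + 2)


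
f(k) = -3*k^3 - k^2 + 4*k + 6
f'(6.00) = -332.00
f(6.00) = -654.00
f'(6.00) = -332.00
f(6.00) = -654.00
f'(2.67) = -65.50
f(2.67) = -47.55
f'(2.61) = -62.53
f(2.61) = -43.71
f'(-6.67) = -383.06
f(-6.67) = 825.05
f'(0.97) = -6.41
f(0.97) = 6.20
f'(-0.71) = 0.88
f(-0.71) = 3.73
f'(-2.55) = -49.42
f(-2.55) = 39.04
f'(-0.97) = -2.53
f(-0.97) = 3.92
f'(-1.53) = -14.01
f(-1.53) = 8.28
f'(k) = -9*k^2 - 2*k + 4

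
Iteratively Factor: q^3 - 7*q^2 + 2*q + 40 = (q - 4)*(q^2 - 3*q - 10) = (q - 5)*(q - 4)*(q + 2)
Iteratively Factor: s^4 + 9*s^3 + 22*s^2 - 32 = (s + 4)*(s^3 + 5*s^2 + 2*s - 8) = (s - 1)*(s + 4)*(s^2 + 6*s + 8) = (s - 1)*(s + 2)*(s + 4)*(s + 4)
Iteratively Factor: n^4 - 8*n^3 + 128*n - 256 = (n - 4)*(n^3 - 4*n^2 - 16*n + 64) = (n - 4)^2*(n^2 - 16) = (n - 4)^3*(n + 4)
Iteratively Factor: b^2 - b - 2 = (b + 1)*(b - 2)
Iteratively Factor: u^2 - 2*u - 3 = (u + 1)*(u - 3)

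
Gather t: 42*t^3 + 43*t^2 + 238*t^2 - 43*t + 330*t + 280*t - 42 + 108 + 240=42*t^3 + 281*t^2 + 567*t + 306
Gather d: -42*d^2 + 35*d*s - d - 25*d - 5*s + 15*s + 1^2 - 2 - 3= -42*d^2 + d*(35*s - 26) + 10*s - 4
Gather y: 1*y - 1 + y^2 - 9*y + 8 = y^2 - 8*y + 7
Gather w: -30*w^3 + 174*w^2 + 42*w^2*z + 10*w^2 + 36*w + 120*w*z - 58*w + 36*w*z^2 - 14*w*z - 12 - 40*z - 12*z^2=-30*w^3 + w^2*(42*z + 184) + w*(36*z^2 + 106*z - 22) - 12*z^2 - 40*z - 12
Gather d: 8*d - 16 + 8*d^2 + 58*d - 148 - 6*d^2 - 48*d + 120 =2*d^2 + 18*d - 44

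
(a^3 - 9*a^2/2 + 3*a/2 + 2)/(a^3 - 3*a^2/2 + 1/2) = (a - 4)/(a - 1)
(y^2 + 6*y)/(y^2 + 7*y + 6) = y/(y + 1)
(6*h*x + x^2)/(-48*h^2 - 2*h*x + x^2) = x/(-8*h + x)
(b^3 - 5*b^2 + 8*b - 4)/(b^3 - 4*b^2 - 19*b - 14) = (-b^3 + 5*b^2 - 8*b + 4)/(-b^3 + 4*b^2 + 19*b + 14)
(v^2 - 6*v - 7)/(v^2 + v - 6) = (v^2 - 6*v - 7)/(v^2 + v - 6)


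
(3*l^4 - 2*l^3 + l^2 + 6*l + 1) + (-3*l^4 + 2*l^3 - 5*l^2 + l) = -4*l^2 + 7*l + 1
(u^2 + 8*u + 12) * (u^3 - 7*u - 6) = u^5 + 8*u^4 + 5*u^3 - 62*u^2 - 132*u - 72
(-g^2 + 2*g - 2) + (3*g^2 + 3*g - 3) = 2*g^2 + 5*g - 5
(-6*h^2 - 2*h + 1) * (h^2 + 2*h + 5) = -6*h^4 - 14*h^3 - 33*h^2 - 8*h + 5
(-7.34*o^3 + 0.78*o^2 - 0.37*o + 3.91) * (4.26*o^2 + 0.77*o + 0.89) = -31.2684*o^5 - 2.329*o^4 - 7.5082*o^3 + 17.0659*o^2 + 2.6814*o + 3.4799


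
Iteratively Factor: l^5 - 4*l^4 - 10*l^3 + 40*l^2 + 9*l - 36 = (l - 1)*(l^4 - 3*l^3 - 13*l^2 + 27*l + 36) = (l - 3)*(l - 1)*(l^3 - 13*l - 12) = (l - 3)*(l - 1)*(l + 3)*(l^2 - 3*l - 4) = (l - 4)*(l - 3)*(l - 1)*(l + 3)*(l + 1)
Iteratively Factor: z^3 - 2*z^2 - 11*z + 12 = (z + 3)*(z^2 - 5*z + 4) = (z - 4)*(z + 3)*(z - 1)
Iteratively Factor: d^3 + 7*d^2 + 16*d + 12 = (d + 3)*(d^2 + 4*d + 4) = (d + 2)*(d + 3)*(d + 2)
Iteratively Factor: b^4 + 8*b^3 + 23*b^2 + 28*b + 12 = (b + 3)*(b^3 + 5*b^2 + 8*b + 4) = (b + 1)*(b + 3)*(b^2 + 4*b + 4) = (b + 1)*(b + 2)*(b + 3)*(b + 2)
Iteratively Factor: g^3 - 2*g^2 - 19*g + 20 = (g + 4)*(g^2 - 6*g + 5) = (g - 5)*(g + 4)*(g - 1)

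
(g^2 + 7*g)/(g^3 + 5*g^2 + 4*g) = (g + 7)/(g^2 + 5*g + 4)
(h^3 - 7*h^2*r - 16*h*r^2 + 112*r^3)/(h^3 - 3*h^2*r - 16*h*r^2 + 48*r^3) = (-h + 7*r)/(-h + 3*r)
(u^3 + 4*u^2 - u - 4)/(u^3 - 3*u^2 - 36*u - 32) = (u - 1)/(u - 8)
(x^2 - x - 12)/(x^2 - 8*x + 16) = (x + 3)/(x - 4)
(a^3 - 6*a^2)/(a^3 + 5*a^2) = (a - 6)/(a + 5)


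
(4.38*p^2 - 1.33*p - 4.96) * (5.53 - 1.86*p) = -8.1468*p^3 + 26.6952*p^2 + 1.8707*p - 27.4288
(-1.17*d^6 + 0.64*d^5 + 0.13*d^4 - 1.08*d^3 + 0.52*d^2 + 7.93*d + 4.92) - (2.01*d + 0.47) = -1.17*d^6 + 0.64*d^5 + 0.13*d^4 - 1.08*d^3 + 0.52*d^2 + 5.92*d + 4.45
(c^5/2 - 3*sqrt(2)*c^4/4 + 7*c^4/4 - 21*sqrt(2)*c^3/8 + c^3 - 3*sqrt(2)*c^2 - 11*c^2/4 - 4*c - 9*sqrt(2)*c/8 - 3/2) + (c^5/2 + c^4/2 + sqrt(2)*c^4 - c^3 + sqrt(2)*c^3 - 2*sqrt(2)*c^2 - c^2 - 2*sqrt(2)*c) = c^5 + sqrt(2)*c^4/4 + 9*c^4/4 - 13*sqrt(2)*c^3/8 - 5*sqrt(2)*c^2 - 15*c^2/4 - 25*sqrt(2)*c/8 - 4*c - 3/2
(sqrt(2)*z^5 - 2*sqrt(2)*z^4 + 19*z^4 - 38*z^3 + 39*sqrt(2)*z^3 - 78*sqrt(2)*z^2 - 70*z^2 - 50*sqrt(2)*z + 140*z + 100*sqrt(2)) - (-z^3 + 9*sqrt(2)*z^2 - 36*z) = sqrt(2)*z^5 - 2*sqrt(2)*z^4 + 19*z^4 - 37*z^3 + 39*sqrt(2)*z^3 - 87*sqrt(2)*z^2 - 70*z^2 - 50*sqrt(2)*z + 176*z + 100*sqrt(2)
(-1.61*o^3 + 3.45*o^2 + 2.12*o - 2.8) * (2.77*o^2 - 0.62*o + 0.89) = -4.4597*o^5 + 10.5547*o^4 + 2.3005*o^3 - 5.9999*o^2 + 3.6228*o - 2.492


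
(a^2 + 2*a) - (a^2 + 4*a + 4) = -2*a - 4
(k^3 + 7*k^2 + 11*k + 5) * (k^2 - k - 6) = k^5 + 6*k^4 - 2*k^3 - 48*k^2 - 71*k - 30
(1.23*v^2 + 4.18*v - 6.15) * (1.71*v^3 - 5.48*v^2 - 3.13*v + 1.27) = 2.1033*v^5 + 0.407399999999999*v^4 - 37.2728*v^3 + 22.1807*v^2 + 24.5581*v - 7.8105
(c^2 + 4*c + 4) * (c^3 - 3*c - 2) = c^5 + 4*c^4 + c^3 - 14*c^2 - 20*c - 8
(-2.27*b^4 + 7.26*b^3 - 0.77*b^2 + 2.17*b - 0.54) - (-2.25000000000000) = -2.27*b^4 + 7.26*b^3 - 0.77*b^2 + 2.17*b + 1.71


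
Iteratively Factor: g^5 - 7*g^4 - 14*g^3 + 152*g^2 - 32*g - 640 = (g - 4)*(g^4 - 3*g^3 - 26*g^2 + 48*g + 160) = (g - 4)*(g + 2)*(g^3 - 5*g^2 - 16*g + 80) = (g - 4)*(g + 2)*(g + 4)*(g^2 - 9*g + 20) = (g - 4)^2*(g + 2)*(g + 4)*(g - 5)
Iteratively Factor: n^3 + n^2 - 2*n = (n)*(n^2 + n - 2) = n*(n - 1)*(n + 2)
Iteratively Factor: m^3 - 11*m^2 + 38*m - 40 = (m - 2)*(m^2 - 9*m + 20) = (m - 5)*(m - 2)*(m - 4)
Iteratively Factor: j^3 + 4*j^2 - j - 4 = (j + 1)*(j^2 + 3*j - 4) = (j + 1)*(j + 4)*(j - 1)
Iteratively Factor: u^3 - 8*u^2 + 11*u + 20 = (u - 4)*(u^2 - 4*u - 5) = (u - 4)*(u + 1)*(u - 5)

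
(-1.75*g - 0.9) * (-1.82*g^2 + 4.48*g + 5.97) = 3.185*g^3 - 6.202*g^2 - 14.4795*g - 5.373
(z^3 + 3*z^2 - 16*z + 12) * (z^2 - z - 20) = z^5 + 2*z^4 - 39*z^3 - 32*z^2 + 308*z - 240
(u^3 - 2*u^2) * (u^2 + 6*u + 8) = u^5 + 4*u^4 - 4*u^3 - 16*u^2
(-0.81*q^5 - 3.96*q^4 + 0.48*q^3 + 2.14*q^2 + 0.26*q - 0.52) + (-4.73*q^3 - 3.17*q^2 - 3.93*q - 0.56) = -0.81*q^5 - 3.96*q^4 - 4.25*q^3 - 1.03*q^2 - 3.67*q - 1.08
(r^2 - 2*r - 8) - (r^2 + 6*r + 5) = -8*r - 13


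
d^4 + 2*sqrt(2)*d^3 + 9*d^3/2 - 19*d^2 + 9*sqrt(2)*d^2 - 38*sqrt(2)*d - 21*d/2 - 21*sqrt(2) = (d - 3)*(d + 1/2)*(d + 7)*(d + 2*sqrt(2))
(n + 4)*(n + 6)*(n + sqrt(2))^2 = n^4 + 2*sqrt(2)*n^3 + 10*n^3 + 26*n^2 + 20*sqrt(2)*n^2 + 20*n + 48*sqrt(2)*n + 48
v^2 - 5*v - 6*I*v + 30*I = (v - 5)*(v - 6*I)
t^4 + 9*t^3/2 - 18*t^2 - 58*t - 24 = (t - 4)*(t + 1/2)*(t + 2)*(t + 6)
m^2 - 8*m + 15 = (m - 5)*(m - 3)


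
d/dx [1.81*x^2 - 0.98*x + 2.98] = 3.62*x - 0.98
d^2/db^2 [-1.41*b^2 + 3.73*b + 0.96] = -2.82000000000000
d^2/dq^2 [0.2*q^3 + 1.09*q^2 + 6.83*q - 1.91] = 1.2*q + 2.18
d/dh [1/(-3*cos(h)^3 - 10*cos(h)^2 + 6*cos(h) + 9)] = (-9*cos(h)^2 - 20*cos(h) + 6)*sin(h)/(3*cos(h)^3 + 10*cos(h)^2 - 6*cos(h) - 9)^2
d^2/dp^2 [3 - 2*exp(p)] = -2*exp(p)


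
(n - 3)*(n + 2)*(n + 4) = n^3 + 3*n^2 - 10*n - 24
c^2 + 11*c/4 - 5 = (c - 5/4)*(c + 4)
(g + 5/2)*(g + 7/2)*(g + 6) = g^3 + 12*g^2 + 179*g/4 + 105/2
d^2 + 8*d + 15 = (d + 3)*(d + 5)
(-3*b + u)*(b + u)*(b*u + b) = -3*b^3*u - 3*b^3 - 2*b^2*u^2 - 2*b^2*u + b*u^3 + b*u^2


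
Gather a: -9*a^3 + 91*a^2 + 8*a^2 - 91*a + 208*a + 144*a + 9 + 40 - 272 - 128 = -9*a^3 + 99*a^2 + 261*a - 351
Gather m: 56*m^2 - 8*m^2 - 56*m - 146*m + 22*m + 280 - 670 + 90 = 48*m^2 - 180*m - 300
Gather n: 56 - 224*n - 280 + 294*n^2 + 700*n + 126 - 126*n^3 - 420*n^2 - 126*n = -126*n^3 - 126*n^2 + 350*n - 98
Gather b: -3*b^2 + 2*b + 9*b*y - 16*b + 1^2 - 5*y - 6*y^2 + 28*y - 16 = -3*b^2 + b*(9*y - 14) - 6*y^2 + 23*y - 15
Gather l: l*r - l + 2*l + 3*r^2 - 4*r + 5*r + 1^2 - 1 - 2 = l*(r + 1) + 3*r^2 + r - 2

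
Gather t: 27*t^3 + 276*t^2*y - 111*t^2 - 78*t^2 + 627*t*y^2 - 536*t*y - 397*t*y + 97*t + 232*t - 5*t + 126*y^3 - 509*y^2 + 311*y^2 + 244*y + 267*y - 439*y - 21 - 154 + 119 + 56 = 27*t^3 + t^2*(276*y - 189) + t*(627*y^2 - 933*y + 324) + 126*y^3 - 198*y^2 + 72*y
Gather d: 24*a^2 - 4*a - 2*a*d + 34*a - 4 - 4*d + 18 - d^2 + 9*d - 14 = 24*a^2 + 30*a - d^2 + d*(5 - 2*a)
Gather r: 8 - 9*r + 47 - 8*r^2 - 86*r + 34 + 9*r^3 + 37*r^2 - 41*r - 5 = 9*r^3 + 29*r^2 - 136*r + 84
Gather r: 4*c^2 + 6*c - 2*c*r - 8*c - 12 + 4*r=4*c^2 - 2*c + r*(4 - 2*c) - 12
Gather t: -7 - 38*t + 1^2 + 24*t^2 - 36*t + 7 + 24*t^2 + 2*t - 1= 48*t^2 - 72*t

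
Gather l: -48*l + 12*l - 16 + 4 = -36*l - 12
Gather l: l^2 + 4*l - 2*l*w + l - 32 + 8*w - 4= l^2 + l*(5 - 2*w) + 8*w - 36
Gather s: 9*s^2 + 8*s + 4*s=9*s^2 + 12*s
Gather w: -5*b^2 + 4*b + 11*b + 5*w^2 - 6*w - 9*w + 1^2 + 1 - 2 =-5*b^2 + 15*b + 5*w^2 - 15*w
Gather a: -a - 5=-a - 5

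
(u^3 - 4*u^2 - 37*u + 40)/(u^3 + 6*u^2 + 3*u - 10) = (u - 8)/(u + 2)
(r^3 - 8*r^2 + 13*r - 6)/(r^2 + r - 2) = (r^2 - 7*r + 6)/(r + 2)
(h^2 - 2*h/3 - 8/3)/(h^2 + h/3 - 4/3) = (h - 2)/(h - 1)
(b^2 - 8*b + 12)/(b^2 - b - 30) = (b - 2)/(b + 5)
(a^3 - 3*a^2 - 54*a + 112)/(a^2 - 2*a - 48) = (a^2 + 5*a - 14)/(a + 6)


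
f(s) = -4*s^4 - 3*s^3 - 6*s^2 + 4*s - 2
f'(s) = -16*s^3 - 9*s^2 - 12*s + 4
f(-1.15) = -16.97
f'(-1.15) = 30.23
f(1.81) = -75.14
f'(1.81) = -142.08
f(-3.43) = -518.90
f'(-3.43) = 584.93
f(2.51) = -235.97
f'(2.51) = -335.83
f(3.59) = -868.19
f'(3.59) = -895.37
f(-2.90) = -273.81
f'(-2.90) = 353.33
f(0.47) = -1.95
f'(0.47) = -5.29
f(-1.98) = -71.63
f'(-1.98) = 116.67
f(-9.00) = -24581.00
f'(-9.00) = 11047.00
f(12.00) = -88946.00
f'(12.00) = -29084.00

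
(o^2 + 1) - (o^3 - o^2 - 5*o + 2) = -o^3 + 2*o^2 + 5*o - 1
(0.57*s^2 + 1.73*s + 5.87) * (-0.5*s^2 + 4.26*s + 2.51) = -0.285*s^4 + 1.5632*s^3 + 5.8655*s^2 + 29.3485*s + 14.7337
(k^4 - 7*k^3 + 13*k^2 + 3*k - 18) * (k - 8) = k^5 - 15*k^4 + 69*k^3 - 101*k^2 - 42*k + 144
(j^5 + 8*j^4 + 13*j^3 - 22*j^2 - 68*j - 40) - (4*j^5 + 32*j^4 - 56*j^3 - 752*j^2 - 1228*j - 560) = -3*j^5 - 24*j^4 + 69*j^3 + 730*j^2 + 1160*j + 520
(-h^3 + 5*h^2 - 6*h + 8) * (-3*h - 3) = 3*h^4 - 12*h^3 + 3*h^2 - 6*h - 24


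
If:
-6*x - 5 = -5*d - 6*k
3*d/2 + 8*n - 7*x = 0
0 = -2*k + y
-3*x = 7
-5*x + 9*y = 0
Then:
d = -46/45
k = -35/54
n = -37/20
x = -7/3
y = -35/27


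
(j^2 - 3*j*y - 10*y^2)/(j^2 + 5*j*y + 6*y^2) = (j - 5*y)/(j + 3*y)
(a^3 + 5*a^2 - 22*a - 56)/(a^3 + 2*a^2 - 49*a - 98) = (a - 4)/(a - 7)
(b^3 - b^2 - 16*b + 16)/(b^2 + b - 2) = (b^2 - 16)/(b + 2)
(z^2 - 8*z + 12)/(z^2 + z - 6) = (z - 6)/(z + 3)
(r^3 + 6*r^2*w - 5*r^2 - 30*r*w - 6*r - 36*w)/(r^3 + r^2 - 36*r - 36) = (r + 6*w)/(r + 6)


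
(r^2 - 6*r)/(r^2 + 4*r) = (r - 6)/(r + 4)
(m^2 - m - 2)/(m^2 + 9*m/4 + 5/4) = 4*(m - 2)/(4*m + 5)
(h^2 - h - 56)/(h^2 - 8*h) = (h + 7)/h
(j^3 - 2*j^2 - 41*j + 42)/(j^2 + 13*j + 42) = (j^2 - 8*j + 7)/(j + 7)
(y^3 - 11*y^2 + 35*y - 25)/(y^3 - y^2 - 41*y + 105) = (y^2 - 6*y + 5)/(y^2 + 4*y - 21)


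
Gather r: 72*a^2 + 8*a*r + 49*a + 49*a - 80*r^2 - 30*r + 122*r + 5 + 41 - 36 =72*a^2 + 98*a - 80*r^2 + r*(8*a + 92) + 10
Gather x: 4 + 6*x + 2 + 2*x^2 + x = 2*x^2 + 7*x + 6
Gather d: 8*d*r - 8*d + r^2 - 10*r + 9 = d*(8*r - 8) + r^2 - 10*r + 9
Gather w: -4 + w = w - 4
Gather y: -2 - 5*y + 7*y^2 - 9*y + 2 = 7*y^2 - 14*y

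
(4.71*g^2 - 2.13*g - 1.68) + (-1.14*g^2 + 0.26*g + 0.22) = 3.57*g^2 - 1.87*g - 1.46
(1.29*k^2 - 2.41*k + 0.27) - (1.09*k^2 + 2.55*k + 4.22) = 0.2*k^2 - 4.96*k - 3.95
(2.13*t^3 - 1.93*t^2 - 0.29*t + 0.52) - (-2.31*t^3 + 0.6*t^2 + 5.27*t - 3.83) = 4.44*t^3 - 2.53*t^2 - 5.56*t + 4.35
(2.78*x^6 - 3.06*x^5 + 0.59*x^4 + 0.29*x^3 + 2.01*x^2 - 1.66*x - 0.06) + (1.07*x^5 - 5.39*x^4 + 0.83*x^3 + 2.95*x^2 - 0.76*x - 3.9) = 2.78*x^6 - 1.99*x^5 - 4.8*x^4 + 1.12*x^3 + 4.96*x^2 - 2.42*x - 3.96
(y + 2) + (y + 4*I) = 2*y + 2 + 4*I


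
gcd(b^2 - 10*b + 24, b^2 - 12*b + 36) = b - 6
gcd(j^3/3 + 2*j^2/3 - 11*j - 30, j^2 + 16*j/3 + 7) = j + 3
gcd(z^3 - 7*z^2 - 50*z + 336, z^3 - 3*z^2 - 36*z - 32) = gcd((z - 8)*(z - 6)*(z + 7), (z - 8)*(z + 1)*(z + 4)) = z - 8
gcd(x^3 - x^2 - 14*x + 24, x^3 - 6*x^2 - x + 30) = x - 3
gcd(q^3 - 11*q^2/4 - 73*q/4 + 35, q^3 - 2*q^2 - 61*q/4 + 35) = q + 4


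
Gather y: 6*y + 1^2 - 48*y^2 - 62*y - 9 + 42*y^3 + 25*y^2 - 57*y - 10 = 42*y^3 - 23*y^2 - 113*y - 18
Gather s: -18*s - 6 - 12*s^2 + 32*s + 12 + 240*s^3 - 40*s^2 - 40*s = 240*s^3 - 52*s^2 - 26*s + 6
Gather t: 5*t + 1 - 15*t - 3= -10*t - 2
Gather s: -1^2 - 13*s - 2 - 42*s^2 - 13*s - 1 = -42*s^2 - 26*s - 4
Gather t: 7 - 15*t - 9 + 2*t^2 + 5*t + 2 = 2*t^2 - 10*t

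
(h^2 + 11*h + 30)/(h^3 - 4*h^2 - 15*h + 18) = (h^2 + 11*h + 30)/(h^3 - 4*h^2 - 15*h + 18)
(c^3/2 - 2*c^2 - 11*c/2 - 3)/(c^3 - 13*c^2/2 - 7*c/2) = (-c^3 + 4*c^2 + 11*c + 6)/(c*(-2*c^2 + 13*c + 7))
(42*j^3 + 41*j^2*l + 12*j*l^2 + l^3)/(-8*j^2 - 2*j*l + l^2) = (-21*j^2 - 10*j*l - l^2)/(4*j - l)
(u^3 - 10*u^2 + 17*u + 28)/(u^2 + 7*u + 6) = (u^2 - 11*u + 28)/(u + 6)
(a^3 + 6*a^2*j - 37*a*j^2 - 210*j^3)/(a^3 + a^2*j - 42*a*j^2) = (a + 5*j)/a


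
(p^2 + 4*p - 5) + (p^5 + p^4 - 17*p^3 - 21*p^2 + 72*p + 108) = p^5 + p^4 - 17*p^3 - 20*p^2 + 76*p + 103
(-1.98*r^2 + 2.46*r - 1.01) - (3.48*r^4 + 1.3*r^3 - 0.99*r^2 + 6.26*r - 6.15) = -3.48*r^4 - 1.3*r^3 - 0.99*r^2 - 3.8*r + 5.14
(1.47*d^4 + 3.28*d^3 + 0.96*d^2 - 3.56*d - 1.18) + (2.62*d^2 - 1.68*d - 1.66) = 1.47*d^4 + 3.28*d^3 + 3.58*d^2 - 5.24*d - 2.84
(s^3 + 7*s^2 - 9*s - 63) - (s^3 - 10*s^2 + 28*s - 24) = 17*s^2 - 37*s - 39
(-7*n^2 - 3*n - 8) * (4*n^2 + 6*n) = -28*n^4 - 54*n^3 - 50*n^2 - 48*n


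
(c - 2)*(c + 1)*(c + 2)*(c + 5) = c^4 + 6*c^3 + c^2 - 24*c - 20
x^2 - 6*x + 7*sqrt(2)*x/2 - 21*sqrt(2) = (x - 6)*(x + 7*sqrt(2)/2)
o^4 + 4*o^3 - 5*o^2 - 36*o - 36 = (o - 3)*(o + 2)^2*(o + 3)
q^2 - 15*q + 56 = (q - 8)*(q - 7)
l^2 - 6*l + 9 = (l - 3)^2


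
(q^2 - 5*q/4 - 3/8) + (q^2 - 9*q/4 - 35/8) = 2*q^2 - 7*q/2 - 19/4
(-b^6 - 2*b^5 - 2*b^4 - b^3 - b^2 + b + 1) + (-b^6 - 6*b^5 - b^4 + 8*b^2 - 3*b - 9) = -2*b^6 - 8*b^5 - 3*b^4 - b^3 + 7*b^2 - 2*b - 8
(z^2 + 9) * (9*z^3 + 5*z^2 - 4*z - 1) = 9*z^5 + 5*z^4 + 77*z^3 + 44*z^2 - 36*z - 9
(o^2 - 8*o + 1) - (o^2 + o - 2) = 3 - 9*o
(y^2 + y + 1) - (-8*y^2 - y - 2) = 9*y^2 + 2*y + 3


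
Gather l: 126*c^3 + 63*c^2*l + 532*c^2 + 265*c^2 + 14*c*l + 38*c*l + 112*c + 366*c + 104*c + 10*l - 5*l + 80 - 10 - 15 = 126*c^3 + 797*c^2 + 582*c + l*(63*c^2 + 52*c + 5) + 55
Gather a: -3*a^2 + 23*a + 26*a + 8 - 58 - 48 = -3*a^2 + 49*a - 98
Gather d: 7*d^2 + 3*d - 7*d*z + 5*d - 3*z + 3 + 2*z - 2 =7*d^2 + d*(8 - 7*z) - z + 1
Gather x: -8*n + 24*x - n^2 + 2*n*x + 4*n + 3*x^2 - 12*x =-n^2 - 4*n + 3*x^2 + x*(2*n + 12)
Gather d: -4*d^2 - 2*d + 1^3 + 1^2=-4*d^2 - 2*d + 2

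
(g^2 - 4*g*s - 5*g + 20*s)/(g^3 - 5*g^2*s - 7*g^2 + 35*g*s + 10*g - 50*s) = (-g + 4*s)/(-g^2 + 5*g*s + 2*g - 10*s)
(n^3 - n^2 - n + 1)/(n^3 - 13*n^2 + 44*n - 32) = (n^2 - 1)/(n^2 - 12*n + 32)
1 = 1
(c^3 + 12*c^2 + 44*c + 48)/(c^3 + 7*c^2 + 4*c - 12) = (c + 4)/(c - 1)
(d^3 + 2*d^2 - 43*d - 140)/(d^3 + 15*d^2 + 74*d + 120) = (d - 7)/(d + 6)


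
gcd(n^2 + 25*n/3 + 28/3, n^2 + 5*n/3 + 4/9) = n + 4/3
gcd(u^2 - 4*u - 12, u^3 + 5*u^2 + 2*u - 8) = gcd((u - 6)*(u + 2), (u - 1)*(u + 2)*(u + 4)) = u + 2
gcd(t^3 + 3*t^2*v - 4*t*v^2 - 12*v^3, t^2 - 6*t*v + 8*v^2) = t - 2*v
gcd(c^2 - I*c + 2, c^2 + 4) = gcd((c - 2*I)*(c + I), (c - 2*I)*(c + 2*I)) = c - 2*I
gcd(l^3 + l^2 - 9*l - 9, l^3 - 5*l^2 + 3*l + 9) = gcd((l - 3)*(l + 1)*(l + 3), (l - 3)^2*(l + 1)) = l^2 - 2*l - 3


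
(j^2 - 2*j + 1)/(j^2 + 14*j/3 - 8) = 3*(j^2 - 2*j + 1)/(3*j^2 + 14*j - 24)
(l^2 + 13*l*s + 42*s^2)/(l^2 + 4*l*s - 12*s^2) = (-l - 7*s)/(-l + 2*s)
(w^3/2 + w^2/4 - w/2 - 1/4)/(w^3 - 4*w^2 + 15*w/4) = (2*w^3 + w^2 - 2*w - 1)/(w*(4*w^2 - 16*w + 15))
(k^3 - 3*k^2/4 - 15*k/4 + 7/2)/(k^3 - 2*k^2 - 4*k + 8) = (4*k^2 - 11*k + 7)/(4*(k^2 - 4*k + 4))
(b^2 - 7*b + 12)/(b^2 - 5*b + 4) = (b - 3)/(b - 1)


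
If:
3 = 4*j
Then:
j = 3/4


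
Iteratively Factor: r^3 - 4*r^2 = (r)*(r^2 - 4*r) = r*(r - 4)*(r)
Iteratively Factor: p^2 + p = (p + 1)*(p)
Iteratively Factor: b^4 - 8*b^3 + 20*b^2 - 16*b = (b - 4)*(b^3 - 4*b^2 + 4*b) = (b - 4)*(b - 2)*(b^2 - 2*b) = (b - 4)*(b - 2)^2*(b)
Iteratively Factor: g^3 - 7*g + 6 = (g - 2)*(g^2 + 2*g - 3) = (g - 2)*(g + 3)*(g - 1)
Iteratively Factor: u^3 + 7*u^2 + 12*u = (u + 3)*(u^2 + 4*u) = (u + 3)*(u + 4)*(u)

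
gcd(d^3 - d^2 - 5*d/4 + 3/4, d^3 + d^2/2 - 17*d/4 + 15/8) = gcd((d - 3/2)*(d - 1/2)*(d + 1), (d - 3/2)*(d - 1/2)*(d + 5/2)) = d^2 - 2*d + 3/4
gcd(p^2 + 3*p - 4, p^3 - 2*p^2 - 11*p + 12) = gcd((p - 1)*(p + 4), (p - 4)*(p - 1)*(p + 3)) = p - 1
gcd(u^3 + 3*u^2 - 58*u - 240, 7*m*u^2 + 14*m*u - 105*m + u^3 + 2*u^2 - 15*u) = u + 5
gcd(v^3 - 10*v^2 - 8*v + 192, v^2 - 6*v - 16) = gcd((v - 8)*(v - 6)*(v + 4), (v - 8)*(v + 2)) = v - 8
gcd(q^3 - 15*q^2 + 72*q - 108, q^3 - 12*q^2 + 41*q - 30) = q - 6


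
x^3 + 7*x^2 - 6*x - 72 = (x - 3)*(x + 4)*(x + 6)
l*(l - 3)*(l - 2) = l^3 - 5*l^2 + 6*l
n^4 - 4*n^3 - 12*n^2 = n^2*(n - 6)*(n + 2)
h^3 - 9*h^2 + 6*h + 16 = (h - 8)*(h - 2)*(h + 1)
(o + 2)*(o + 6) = o^2 + 8*o + 12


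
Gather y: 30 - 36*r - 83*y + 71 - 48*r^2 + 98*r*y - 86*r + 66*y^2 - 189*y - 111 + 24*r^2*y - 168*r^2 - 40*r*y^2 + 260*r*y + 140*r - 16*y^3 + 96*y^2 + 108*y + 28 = -216*r^2 + 18*r - 16*y^3 + y^2*(162 - 40*r) + y*(24*r^2 + 358*r - 164) + 18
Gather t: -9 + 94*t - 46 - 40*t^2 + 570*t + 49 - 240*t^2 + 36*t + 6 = -280*t^2 + 700*t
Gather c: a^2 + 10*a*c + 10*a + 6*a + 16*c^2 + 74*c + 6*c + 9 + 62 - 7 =a^2 + 16*a + 16*c^2 + c*(10*a + 80) + 64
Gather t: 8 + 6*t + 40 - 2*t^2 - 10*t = -2*t^2 - 4*t + 48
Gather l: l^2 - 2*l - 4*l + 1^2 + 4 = l^2 - 6*l + 5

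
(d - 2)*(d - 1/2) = d^2 - 5*d/2 + 1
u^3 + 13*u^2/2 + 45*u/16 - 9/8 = (u - 1/4)*(u + 3/4)*(u + 6)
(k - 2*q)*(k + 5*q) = k^2 + 3*k*q - 10*q^2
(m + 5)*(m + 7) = m^2 + 12*m + 35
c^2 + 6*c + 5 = (c + 1)*(c + 5)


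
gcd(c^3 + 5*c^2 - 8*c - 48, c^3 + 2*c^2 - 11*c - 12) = c^2 + c - 12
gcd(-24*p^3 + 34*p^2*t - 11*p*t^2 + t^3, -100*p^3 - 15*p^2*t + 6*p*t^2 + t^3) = 4*p - t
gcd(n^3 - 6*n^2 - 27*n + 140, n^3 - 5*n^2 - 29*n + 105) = n^2 - 2*n - 35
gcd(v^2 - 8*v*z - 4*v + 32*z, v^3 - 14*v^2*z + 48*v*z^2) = -v + 8*z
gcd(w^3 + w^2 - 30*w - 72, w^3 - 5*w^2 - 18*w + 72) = w^2 - 2*w - 24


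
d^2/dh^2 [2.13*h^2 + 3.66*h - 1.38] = 4.26000000000000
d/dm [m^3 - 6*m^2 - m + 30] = 3*m^2 - 12*m - 1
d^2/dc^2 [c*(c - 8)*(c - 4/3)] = 6*c - 56/3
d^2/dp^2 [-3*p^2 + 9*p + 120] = -6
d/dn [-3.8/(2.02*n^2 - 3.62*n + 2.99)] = (15.352*n - 13.756)/(2.02*n^2 - 3.62*n + 2.99)^2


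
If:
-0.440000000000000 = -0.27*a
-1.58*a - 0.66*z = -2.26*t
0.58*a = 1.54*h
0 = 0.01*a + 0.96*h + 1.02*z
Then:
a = 1.63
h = 0.61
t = 0.97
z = -0.59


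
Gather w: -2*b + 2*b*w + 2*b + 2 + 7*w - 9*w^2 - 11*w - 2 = -9*w^2 + w*(2*b - 4)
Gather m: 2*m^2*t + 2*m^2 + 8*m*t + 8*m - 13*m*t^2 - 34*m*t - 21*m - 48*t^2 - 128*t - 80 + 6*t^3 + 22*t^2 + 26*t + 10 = m^2*(2*t + 2) + m*(-13*t^2 - 26*t - 13) + 6*t^3 - 26*t^2 - 102*t - 70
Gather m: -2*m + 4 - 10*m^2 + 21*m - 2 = -10*m^2 + 19*m + 2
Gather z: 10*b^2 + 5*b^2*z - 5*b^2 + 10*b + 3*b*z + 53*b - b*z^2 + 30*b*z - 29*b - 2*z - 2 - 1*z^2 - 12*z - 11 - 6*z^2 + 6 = 5*b^2 + 34*b + z^2*(-b - 7) + z*(5*b^2 + 33*b - 14) - 7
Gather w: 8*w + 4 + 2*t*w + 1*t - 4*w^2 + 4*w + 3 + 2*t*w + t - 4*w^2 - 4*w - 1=2*t - 8*w^2 + w*(4*t + 8) + 6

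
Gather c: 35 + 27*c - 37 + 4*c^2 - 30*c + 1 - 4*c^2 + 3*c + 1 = 0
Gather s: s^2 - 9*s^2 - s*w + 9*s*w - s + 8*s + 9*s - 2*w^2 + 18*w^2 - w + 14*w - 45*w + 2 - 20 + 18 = -8*s^2 + s*(8*w + 16) + 16*w^2 - 32*w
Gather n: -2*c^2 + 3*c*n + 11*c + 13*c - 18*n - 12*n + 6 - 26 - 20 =-2*c^2 + 24*c + n*(3*c - 30) - 40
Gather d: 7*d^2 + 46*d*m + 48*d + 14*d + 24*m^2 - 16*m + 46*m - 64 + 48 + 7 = 7*d^2 + d*(46*m + 62) + 24*m^2 + 30*m - 9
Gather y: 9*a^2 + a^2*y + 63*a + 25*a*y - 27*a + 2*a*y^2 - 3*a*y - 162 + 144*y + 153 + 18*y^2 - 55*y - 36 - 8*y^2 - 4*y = 9*a^2 + 36*a + y^2*(2*a + 10) + y*(a^2 + 22*a + 85) - 45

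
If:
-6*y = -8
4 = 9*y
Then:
No Solution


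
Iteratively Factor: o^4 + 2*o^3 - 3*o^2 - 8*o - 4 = (o + 2)*(o^3 - 3*o - 2) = (o - 2)*(o + 2)*(o^2 + 2*o + 1) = (o - 2)*(o + 1)*(o + 2)*(o + 1)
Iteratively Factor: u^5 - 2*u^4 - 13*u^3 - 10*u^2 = (u - 5)*(u^4 + 3*u^3 + 2*u^2) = (u - 5)*(u + 2)*(u^3 + u^2) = u*(u - 5)*(u + 2)*(u^2 + u) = u^2*(u - 5)*(u + 2)*(u + 1)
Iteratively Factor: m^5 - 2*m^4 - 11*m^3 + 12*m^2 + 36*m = (m - 3)*(m^4 + m^3 - 8*m^2 - 12*m) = (m - 3)*(m + 2)*(m^3 - m^2 - 6*m) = m*(m - 3)*(m + 2)*(m^2 - m - 6) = m*(m - 3)*(m + 2)^2*(m - 3)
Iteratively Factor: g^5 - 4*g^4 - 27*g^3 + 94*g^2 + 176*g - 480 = (g + 3)*(g^4 - 7*g^3 - 6*g^2 + 112*g - 160) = (g - 5)*(g + 3)*(g^3 - 2*g^2 - 16*g + 32) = (g - 5)*(g - 4)*(g + 3)*(g^2 + 2*g - 8) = (g - 5)*(g - 4)*(g + 3)*(g + 4)*(g - 2)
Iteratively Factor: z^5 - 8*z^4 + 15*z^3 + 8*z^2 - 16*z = (z - 4)*(z^4 - 4*z^3 - z^2 + 4*z) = (z - 4)*(z - 1)*(z^3 - 3*z^2 - 4*z) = (z - 4)*(z - 1)*(z + 1)*(z^2 - 4*z) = z*(z - 4)*(z - 1)*(z + 1)*(z - 4)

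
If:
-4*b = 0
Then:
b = 0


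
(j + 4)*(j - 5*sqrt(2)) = j^2 - 5*sqrt(2)*j + 4*j - 20*sqrt(2)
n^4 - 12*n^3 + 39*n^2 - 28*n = n*(n - 7)*(n - 4)*(n - 1)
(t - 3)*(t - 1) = t^2 - 4*t + 3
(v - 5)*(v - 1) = v^2 - 6*v + 5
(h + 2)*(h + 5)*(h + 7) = h^3 + 14*h^2 + 59*h + 70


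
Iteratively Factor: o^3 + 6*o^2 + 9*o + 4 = (o + 1)*(o^2 + 5*o + 4) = (o + 1)*(o + 4)*(o + 1)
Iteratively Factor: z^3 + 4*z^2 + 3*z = (z)*(z^2 + 4*z + 3) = z*(z + 3)*(z + 1)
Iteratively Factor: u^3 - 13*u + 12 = (u + 4)*(u^2 - 4*u + 3) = (u - 1)*(u + 4)*(u - 3)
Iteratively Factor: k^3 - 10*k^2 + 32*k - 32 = (k - 2)*(k^2 - 8*k + 16) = (k - 4)*(k - 2)*(k - 4)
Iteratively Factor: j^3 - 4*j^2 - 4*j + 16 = (j + 2)*(j^2 - 6*j + 8) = (j - 4)*(j + 2)*(j - 2)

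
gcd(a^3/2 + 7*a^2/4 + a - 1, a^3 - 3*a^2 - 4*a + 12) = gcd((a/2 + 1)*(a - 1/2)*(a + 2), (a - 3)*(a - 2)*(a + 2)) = a + 2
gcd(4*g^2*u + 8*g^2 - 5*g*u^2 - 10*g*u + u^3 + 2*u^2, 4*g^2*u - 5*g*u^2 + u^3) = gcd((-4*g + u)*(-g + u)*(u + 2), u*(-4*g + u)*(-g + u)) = 4*g^2 - 5*g*u + u^2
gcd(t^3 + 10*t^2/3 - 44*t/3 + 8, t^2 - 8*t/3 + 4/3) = t^2 - 8*t/3 + 4/3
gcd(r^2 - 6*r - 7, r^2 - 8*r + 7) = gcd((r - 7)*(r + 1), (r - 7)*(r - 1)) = r - 7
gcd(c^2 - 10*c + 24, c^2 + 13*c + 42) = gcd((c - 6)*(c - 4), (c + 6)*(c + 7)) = 1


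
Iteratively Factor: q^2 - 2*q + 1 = (q - 1)*(q - 1)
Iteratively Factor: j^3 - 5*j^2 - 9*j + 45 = (j + 3)*(j^2 - 8*j + 15) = (j - 5)*(j + 3)*(j - 3)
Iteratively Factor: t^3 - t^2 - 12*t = (t - 4)*(t^2 + 3*t) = t*(t - 4)*(t + 3)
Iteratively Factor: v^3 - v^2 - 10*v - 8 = (v - 4)*(v^2 + 3*v + 2) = (v - 4)*(v + 1)*(v + 2)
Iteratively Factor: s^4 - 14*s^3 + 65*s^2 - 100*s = (s - 4)*(s^3 - 10*s^2 + 25*s) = s*(s - 4)*(s^2 - 10*s + 25) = s*(s - 5)*(s - 4)*(s - 5)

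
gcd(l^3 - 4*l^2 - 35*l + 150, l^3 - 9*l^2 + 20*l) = l - 5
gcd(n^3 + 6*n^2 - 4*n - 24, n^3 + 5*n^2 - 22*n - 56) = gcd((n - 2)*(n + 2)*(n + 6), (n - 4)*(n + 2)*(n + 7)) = n + 2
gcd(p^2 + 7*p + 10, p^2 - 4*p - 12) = p + 2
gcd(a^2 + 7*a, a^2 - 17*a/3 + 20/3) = 1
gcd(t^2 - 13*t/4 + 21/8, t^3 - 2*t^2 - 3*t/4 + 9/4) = t - 3/2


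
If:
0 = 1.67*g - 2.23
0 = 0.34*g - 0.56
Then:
No Solution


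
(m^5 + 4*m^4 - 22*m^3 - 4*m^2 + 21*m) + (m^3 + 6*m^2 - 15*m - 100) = m^5 + 4*m^4 - 21*m^3 + 2*m^2 + 6*m - 100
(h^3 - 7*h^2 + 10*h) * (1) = h^3 - 7*h^2 + 10*h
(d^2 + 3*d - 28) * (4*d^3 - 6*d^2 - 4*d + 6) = 4*d^5 + 6*d^4 - 134*d^3 + 162*d^2 + 130*d - 168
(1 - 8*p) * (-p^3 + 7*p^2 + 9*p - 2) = 8*p^4 - 57*p^3 - 65*p^2 + 25*p - 2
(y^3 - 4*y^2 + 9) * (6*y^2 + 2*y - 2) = 6*y^5 - 22*y^4 - 10*y^3 + 62*y^2 + 18*y - 18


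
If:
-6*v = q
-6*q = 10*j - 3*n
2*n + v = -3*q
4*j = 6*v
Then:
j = 0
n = 0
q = 0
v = 0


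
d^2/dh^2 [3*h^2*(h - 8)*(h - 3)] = 36*h^2 - 198*h + 144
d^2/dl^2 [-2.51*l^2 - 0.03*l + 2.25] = -5.02000000000000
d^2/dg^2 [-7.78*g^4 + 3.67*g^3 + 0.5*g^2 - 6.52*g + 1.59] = -93.36*g^2 + 22.02*g + 1.0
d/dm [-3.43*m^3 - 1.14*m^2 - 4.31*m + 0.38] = -10.29*m^2 - 2.28*m - 4.31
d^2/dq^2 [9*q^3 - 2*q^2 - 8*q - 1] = 54*q - 4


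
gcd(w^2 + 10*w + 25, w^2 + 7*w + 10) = w + 5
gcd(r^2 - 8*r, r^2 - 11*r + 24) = r - 8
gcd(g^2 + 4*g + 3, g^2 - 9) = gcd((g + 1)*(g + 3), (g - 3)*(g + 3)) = g + 3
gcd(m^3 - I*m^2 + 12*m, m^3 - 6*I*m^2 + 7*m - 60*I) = m^2 - I*m + 12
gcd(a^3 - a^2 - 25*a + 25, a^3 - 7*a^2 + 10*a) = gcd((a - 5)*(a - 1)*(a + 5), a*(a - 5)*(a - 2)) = a - 5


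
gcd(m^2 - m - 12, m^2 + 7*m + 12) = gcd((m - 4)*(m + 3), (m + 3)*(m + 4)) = m + 3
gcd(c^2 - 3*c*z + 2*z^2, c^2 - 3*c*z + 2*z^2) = c^2 - 3*c*z + 2*z^2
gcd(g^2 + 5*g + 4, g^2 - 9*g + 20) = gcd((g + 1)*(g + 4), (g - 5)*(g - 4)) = 1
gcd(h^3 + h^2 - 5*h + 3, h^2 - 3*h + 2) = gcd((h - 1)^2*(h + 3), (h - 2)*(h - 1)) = h - 1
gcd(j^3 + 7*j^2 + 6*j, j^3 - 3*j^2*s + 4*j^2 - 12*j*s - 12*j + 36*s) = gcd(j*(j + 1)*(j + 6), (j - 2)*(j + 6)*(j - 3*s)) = j + 6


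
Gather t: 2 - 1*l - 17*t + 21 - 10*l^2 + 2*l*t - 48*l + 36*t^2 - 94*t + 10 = -10*l^2 - 49*l + 36*t^2 + t*(2*l - 111) + 33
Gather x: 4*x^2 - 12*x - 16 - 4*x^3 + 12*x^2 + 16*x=-4*x^3 + 16*x^2 + 4*x - 16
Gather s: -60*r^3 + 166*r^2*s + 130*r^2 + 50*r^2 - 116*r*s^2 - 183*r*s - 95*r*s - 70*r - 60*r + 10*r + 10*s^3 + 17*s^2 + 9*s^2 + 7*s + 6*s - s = -60*r^3 + 180*r^2 - 120*r + 10*s^3 + s^2*(26 - 116*r) + s*(166*r^2 - 278*r + 12)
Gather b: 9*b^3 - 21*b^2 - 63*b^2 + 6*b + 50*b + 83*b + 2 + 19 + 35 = 9*b^3 - 84*b^2 + 139*b + 56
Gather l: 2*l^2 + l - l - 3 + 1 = 2*l^2 - 2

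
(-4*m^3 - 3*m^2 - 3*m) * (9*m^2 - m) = -36*m^5 - 23*m^4 - 24*m^3 + 3*m^2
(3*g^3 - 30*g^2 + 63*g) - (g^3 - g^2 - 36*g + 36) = 2*g^3 - 29*g^2 + 99*g - 36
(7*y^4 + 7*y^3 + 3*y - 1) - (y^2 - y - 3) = 7*y^4 + 7*y^3 - y^2 + 4*y + 2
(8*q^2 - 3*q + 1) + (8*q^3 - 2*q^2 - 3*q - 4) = 8*q^3 + 6*q^2 - 6*q - 3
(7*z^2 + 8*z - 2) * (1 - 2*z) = -14*z^3 - 9*z^2 + 12*z - 2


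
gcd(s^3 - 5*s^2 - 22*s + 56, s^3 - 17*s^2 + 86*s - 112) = s^2 - 9*s + 14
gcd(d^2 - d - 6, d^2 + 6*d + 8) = d + 2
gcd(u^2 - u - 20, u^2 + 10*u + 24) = u + 4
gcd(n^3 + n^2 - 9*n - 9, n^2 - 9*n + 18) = n - 3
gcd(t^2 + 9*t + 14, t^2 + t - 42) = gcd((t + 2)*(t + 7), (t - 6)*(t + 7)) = t + 7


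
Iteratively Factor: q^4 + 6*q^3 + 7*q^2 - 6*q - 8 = (q + 4)*(q^3 + 2*q^2 - q - 2) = (q + 2)*(q + 4)*(q^2 - 1) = (q + 1)*(q + 2)*(q + 4)*(q - 1)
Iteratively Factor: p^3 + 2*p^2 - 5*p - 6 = (p + 1)*(p^2 + p - 6) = (p - 2)*(p + 1)*(p + 3)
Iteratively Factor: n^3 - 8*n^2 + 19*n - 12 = (n - 1)*(n^2 - 7*n + 12) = (n - 3)*(n - 1)*(n - 4)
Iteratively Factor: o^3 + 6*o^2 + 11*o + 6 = (o + 3)*(o^2 + 3*o + 2) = (o + 1)*(o + 3)*(o + 2)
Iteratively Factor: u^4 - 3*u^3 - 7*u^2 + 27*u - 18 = (u - 2)*(u^3 - u^2 - 9*u + 9) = (u - 3)*(u - 2)*(u^2 + 2*u - 3) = (u - 3)*(u - 2)*(u + 3)*(u - 1)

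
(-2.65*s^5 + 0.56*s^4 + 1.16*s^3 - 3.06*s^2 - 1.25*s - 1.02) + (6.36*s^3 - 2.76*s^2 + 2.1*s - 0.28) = -2.65*s^5 + 0.56*s^4 + 7.52*s^3 - 5.82*s^2 + 0.85*s - 1.3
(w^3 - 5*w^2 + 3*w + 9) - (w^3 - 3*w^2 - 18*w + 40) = -2*w^2 + 21*w - 31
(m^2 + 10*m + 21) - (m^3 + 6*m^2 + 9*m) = -m^3 - 5*m^2 + m + 21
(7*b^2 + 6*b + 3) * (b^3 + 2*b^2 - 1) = 7*b^5 + 20*b^4 + 15*b^3 - b^2 - 6*b - 3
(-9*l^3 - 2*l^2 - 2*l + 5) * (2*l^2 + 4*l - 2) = -18*l^5 - 40*l^4 + 6*l^3 + 6*l^2 + 24*l - 10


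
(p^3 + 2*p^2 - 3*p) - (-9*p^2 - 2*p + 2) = p^3 + 11*p^2 - p - 2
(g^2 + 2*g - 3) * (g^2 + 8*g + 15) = g^4 + 10*g^3 + 28*g^2 + 6*g - 45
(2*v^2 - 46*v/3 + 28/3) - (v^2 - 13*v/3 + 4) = v^2 - 11*v + 16/3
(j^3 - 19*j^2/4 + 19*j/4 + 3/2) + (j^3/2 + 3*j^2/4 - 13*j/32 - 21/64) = 3*j^3/2 - 4*j^2 + 139*j/32 + 75/64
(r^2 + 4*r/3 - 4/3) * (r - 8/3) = r^3 - 4*r^2/3 - 44*r/9 + 32/9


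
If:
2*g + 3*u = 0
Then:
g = -3*u/2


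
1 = 1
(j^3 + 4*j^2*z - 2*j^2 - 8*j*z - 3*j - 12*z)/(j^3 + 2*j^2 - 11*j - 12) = (j + 4*z)/(j + 4)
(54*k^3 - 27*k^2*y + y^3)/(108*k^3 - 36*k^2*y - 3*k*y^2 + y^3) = (-3*k + y)/(-6*k + y)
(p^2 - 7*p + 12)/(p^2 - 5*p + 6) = (p - 4)/(p - 2)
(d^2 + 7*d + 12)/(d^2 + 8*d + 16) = (d + 3)/(d + 4)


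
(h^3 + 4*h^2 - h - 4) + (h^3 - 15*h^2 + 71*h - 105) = 2*h^3 - 11*h^2 + 70*h - 109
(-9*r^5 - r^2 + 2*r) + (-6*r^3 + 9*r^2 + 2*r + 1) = -9*r^5 - 6*r^3 + 8*r^2 + 4*r + 1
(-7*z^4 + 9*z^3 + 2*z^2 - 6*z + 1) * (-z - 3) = 7*z^5 + 12*z^4 - 29*z^3 + 17*z - 3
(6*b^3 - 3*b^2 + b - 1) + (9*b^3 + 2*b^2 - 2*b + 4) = 15*b^3 - b^2 - b + 3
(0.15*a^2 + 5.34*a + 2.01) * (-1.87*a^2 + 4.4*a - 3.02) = -0.2805*a^4 - 9.3258*a^3 + 19.2843*a^2 - 7.2828*a - 6.0702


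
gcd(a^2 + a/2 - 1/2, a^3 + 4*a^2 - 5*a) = 1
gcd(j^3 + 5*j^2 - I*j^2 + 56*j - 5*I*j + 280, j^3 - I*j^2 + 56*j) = j^2 - I*j + 56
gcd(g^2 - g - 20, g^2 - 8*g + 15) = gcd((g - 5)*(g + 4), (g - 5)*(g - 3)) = g - 5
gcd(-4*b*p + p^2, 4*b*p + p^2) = p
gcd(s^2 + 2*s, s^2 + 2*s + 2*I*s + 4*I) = s + 2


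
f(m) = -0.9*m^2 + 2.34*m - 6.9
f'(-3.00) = 7.74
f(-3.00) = -22.02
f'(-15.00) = 29.34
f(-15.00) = -244.50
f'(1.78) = -0.86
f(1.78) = -5.59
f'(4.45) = -5.67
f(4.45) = -14.31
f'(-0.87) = 3.91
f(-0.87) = -9.62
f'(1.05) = 0.45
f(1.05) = -5.44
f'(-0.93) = 4.01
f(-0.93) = -9.85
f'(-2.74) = 7.27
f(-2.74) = -20.07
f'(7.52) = -11.20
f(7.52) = -40.20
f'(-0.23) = 2.75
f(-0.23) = -7.49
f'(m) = 2.34 - 1.8*m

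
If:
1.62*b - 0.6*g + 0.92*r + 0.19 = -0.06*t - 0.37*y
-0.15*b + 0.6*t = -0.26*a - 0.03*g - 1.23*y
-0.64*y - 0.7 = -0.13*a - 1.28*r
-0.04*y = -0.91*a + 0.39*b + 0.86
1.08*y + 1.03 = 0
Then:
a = 10.9466126974823 - 6.39257909557727*t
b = 23.4347838534797 - 14.9160178896803*t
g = 61.40512774107 - 39.1777372867318*t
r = 0.649246314394567*t - 1.0417422039399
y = -0.95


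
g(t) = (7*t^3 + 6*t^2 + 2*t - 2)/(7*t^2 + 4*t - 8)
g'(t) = (-14*t - 4)*(7*t^3 + 6*t^2 + 2*t - 2)/(7*t^2 + 4*t - 8)^2 + (21*t^2 + 12*t + 2)/(7*t^2 + 4*t - 8) = (49*t^4 + 56*t^3 - 158*t^2 - 68*t - 8)/(49*t^4 + 56*t^3 - 96*t^2 - 64*t + 64)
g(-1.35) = 17.10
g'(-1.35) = -434.06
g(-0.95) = 0.82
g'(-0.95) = -3.13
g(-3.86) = -3.99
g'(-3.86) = 0.85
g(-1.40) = -102.07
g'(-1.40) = -13049.00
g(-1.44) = -17.66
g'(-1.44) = -340.56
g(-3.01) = -3.33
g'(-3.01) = 0.67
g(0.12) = 0.22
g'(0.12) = -0.33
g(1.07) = 3.63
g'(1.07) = -6.99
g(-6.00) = -5.95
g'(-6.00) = 0.95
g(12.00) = 12.39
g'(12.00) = 0.99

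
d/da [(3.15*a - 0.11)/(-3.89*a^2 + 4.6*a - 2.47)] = (12.2535*a^2 - 0.8558*a - 7.2745)/(15.1321*a^4 - 35.788*a^3 + 40.3766*a^2 - 22.724*a + 6.1009)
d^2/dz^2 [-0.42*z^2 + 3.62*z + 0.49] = -0.840000000000000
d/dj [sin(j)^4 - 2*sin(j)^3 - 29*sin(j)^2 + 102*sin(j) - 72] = 2*(2*sin(j)^3 - 3*sin(j)^2 - 29*sin(j) + 51)*cos(j)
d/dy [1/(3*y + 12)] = -1/(3*(y + 4)^2)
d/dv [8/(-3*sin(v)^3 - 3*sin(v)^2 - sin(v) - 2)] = 8*(3*sin(v) + 1)^2*cos(v)/(3*sin(v)^3 + 3*sin(v)^2 + sin(v) + 2)^2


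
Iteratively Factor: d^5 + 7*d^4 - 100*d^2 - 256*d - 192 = (d - 4)*(d^4 + 11*d^3 + 44*d^2 + 76*d + 48) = (d - 4)*(d + 2)*(d^3 + 9*d^2 + 26*d + 24) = (d - 4)*(d + 2)*(d + 3)*(d^2 + 6*d + 8) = (d - 4)*(d + 2)^2*(d + 3)*(d + 4)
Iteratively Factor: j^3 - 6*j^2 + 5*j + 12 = (j - 4)*(j^2 - 2*j - 3) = (j - 4)*(j - 3)*(j + 1)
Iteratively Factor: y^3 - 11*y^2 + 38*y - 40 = (y - 4)*(y^2 - 7*y + 10) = (y - 4)*(y - 2)*(y - 5)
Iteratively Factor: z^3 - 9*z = (z + 3)*(z^2 - 3*z) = (z - 3)*(z + 3)*(z)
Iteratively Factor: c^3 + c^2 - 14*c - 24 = (c - 4)*(c^2 + 5*c + 6) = (c - 4)*(c + 2)*(c + 3)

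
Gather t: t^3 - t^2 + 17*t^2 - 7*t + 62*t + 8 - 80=t^3 + 16*t^2 + 55*t - 72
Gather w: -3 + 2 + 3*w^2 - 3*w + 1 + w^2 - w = 4*w^2 - 4*w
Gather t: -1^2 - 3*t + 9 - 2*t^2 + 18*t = -2*t^2 + 15*t + 8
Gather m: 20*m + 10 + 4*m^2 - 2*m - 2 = 4*m^2 + 18*m + 8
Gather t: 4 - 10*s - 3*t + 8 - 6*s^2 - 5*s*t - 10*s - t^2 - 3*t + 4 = -6*s^2 - 20*s - t^2 + t*(-5*s - 6) + 16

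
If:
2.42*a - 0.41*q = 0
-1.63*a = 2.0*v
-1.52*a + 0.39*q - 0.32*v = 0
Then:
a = 0.00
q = 0.00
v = 0.00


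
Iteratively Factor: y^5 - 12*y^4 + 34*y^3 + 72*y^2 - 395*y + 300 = (y - 1)*(y^4 - 11*y^3 + 23*y^2 + 95*y - 300) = (y - 4)*(y - 1)*(y^3 - 7*y^2 - 5*y + 75) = (y - 5)*(y - 4)*(y - 1)*(y^2 - 2*y - 15) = (y - 5)*(y - 4)*(y - 1)*(y + 3)*(y - 5)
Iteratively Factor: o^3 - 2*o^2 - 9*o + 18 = (o - 2)*(o^2 - 9) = (o - 2)*(o + 3)*(o - 3)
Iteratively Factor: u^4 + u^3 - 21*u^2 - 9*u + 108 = (u + 4)*(u^3 - 3*u^2 - 9*u + 27) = (u + 3)*(u + 4)*(u^2 - 6*u + 9) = (u - 3)*(u + 3)*(u + 4)*(u - 3)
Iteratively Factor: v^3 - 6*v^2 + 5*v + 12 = (v + 1)*(v^2 - 7*v + 12) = (v - 3)*(v + 1)*(v - 4)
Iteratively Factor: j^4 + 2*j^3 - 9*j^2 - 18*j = (j + 2)*(j^3 - 9*j) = j*(j + 2)*(j^2 - 9) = j*(j - 3)*(j + 2)*(j + 3)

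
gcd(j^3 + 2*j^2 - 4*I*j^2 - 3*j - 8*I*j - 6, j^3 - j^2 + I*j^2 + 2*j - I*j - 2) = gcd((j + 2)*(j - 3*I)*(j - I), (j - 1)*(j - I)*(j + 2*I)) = j - I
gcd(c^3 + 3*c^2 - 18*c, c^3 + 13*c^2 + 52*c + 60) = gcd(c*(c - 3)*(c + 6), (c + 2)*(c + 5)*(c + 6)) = c + 6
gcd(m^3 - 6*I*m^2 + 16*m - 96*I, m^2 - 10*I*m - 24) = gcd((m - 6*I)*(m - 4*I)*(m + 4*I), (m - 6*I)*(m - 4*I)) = m^2 - 10*I*m - 24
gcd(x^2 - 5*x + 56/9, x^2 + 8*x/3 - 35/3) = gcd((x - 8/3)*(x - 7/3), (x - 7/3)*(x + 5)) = x - 7/3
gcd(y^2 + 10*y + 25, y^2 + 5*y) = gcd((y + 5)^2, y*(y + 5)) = y + 5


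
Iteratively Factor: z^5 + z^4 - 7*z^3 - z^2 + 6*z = (z + 1)*(z^4 - 7*z^2 + 6*z) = z*(z + 1)*(z^3 - 7*z + 6) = z*(z + 1)*(z + 3)*(z^2 - 3*z + 2) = z*(z - 2)*(z + 1)*(z + 3)*(z - 1)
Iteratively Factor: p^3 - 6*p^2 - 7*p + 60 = (p - 5)*(p^2 - p - 12) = (p - 5)*(p - 4)*(p + 3)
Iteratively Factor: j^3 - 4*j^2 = (j)*(j^2 - 4*j) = j*(j - 4)*(j)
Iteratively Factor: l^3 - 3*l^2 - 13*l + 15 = (l - 1)*(l^2 - 2*l - 15) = (l - 1)*(l + 3)*(l - 5)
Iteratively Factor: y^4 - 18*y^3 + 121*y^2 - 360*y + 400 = (y - 5)*(y^3 - 13*y^2 + 56*y - 80) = (y - 5)*(y - 4)*(y^2 - 9*y + 20) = (y - 5)^2*(y - 4)*(y - 4)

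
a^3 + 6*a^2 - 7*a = a*(a - 1)*(a + 7)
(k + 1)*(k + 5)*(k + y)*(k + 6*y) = k^4 + 7*k^3*y + 6*k^3 + 6*k^2*y^2 + 42*k^2*y + 5*k^2 + 36*k*y^2 + 35*k*y + 30*y^2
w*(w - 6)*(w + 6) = w^3 - 36*w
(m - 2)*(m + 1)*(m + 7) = m^3 + 6*m^2 - 9*m - 14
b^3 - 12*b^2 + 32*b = b*(b - 8)*(b - 4)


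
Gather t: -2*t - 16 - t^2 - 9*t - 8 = -t^2 - 11*t - 24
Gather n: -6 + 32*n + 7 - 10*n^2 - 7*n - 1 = -10*n^2 + 25*n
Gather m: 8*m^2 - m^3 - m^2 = -m^3 + 7*m^2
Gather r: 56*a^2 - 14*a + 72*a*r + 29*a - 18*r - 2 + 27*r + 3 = 56*a^2 + 15*a + r*(72*a + 9) + 1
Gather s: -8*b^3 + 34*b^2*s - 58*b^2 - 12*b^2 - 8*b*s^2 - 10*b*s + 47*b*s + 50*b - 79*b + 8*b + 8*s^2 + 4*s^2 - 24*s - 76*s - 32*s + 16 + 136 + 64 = -8*b^3 - 70*b^2 - 21*b + s^2*(12 - 8*b) + s*(34*b^2 + 37*b - 132) + 216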